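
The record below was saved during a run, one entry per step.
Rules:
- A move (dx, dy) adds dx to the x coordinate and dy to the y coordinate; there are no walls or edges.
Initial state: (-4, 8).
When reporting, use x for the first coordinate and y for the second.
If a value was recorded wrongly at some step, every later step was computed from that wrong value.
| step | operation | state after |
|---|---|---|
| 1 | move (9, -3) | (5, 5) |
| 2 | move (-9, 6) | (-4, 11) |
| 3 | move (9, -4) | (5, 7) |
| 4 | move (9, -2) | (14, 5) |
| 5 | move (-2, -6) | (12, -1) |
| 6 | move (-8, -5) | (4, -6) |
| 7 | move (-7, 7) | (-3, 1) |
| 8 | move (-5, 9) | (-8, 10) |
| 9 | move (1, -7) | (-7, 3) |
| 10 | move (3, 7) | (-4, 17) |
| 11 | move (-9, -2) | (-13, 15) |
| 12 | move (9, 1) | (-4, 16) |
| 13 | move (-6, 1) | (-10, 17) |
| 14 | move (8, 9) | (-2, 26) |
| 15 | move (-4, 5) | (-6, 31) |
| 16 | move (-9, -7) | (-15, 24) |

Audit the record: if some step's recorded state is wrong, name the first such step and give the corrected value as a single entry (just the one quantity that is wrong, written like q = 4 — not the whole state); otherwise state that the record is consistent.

Recomputing the run from the initial state:
step 1: x = 5, y = 5
step 2: x = -4, y = 11
step 3: x = 5, y = 7
step 4: x = 14, y = 5
step 5: x = 12, y = -1
step 6: x = 4, y = -6
step 7: x = -3, y = 1
step 8: x = -8, y = 10
step 9: x = -7, y = 3
step 10: x = -4, y = 10
step 11: x = -13, y = 8
step 12: x = -4, y = 9
step 13: x = -10, y = 10
step 14: x = -2, y = 19
step 15: x = -6, y = 24
step 16: x = -15, y = 17
The first disagreement with the record is at step 10, where the value should be y = 10.

step 10, y = 10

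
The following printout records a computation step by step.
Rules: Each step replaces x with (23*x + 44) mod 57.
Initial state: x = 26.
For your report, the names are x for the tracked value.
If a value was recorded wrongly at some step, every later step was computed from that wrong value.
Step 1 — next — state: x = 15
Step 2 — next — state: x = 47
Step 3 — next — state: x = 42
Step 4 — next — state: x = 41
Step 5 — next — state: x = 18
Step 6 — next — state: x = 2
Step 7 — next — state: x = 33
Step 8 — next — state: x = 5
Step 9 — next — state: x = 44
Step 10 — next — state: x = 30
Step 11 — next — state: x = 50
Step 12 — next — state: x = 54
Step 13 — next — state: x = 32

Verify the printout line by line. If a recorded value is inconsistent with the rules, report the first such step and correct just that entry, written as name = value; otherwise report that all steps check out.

step 1: x = (23*26 + 44) mod 57 = 15 -> exactly as logged
step 2: x = (23*15 + 44) mod 57 = 47 -> confirmed correct
step 3: x = (23*47 + 44) mod 57 = 42 -> no discrepancy
step 4: x = (23*42 + 44) mod 57 = 41 -> exactly as logged
step 5: x = (23*41 + 44) mod 57 = 18 -> exactly as logged
step 6: x = (23*18 + 44) mod 57 = 2 -> no discrepancy
step 7: x = (23*2 + 44) mod 57 = 33 -> matches
step 8: x = (23*33 + 44) mod 57 = 5 -> matches
step 9: x = (23*5 + 44) mod 57 = 45 -> first mismatch against the printout
The audit stops at step 9: the recorded entry is wrong and should be x = 45.

step 9, x = 45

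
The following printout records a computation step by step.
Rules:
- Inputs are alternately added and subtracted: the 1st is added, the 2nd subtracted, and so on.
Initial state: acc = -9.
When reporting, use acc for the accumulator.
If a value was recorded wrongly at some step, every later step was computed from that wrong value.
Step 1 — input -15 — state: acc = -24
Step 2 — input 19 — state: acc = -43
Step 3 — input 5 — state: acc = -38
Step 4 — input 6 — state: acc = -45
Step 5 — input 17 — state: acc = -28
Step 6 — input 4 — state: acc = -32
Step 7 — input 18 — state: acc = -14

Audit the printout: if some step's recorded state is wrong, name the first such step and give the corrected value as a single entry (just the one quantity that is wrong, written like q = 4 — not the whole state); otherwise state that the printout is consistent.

step 1: acc = -9 + -15 = -24 -> confirmed correct
step 2: acc = -24 - 19 = -43 -> checks out
step 3: acc = -43 + 5 = -38 -> confirmed correct
step 4: acc = -38 - 6 = -44 -> the recorded entry deviates here
Conclusion: step 4 carries the first error; the entry should be acc = -44.

step 4, acc = -44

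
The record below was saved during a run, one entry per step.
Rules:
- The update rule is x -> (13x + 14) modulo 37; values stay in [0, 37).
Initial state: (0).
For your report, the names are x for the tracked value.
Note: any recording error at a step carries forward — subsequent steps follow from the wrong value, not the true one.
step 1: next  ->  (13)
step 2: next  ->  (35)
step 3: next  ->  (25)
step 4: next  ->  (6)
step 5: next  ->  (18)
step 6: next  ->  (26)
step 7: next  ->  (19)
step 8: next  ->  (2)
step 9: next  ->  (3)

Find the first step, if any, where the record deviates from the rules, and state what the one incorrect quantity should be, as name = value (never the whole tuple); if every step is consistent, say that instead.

step 1: x = (13*0 + 14) mod 37 = 14 -> not what was recorded
First deviation found at step 1; the corrected entry is x = 14.

step 1, x = 14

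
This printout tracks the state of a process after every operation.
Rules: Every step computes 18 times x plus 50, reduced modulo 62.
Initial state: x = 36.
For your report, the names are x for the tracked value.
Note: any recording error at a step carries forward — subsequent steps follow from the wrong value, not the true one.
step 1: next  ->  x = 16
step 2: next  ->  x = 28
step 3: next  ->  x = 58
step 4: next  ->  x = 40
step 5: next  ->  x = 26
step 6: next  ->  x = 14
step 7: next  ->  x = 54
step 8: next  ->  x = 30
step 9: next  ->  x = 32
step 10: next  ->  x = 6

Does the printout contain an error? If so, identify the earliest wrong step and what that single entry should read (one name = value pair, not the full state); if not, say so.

step 6, x = 22

step 1: x = (18*36 + 50) mod 62 = 16 -> agrees with the printout
step 2: x = (18*16 + 50) mod 62 = 28 -> consistent with the printout
step 3: x = (18*28 + 50) mod 62 = 58 -> in agreement
step 4: x = (18*58 + 50) mod 62 = 40 -> checks out
step 5: x = (18*40 + 50) mod 62 = 26 -> no discrepancy
step 6: x = (18*26 + 50) mod 62 = 22 -> first mismatch against the printout
The earliest wrong entry is at step 6: it should read x = 22.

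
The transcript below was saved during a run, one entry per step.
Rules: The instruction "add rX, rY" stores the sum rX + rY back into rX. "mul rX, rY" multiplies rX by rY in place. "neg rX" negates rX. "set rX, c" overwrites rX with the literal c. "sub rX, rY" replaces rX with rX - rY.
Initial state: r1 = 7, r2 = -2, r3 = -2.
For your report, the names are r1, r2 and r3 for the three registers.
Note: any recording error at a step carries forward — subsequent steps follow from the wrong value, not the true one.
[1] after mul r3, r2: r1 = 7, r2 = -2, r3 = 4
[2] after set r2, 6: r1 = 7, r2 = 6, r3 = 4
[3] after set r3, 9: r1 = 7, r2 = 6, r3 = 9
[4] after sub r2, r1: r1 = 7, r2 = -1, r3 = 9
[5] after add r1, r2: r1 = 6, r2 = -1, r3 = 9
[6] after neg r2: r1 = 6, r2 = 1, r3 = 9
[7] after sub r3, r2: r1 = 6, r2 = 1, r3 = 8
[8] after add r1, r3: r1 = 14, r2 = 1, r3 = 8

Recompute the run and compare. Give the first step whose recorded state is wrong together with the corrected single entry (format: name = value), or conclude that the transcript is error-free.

Recomputing the run from the initial state:
step 1: r1 = 7, r2 = -2, r3 = 4
step 2: r1 = 7, r2 = 6, r3 = 4
step 3: r1 = 7, r2 = 6, r3 = 9
step 4: r1 = 7, r2 = -1, r3 = 9
step 5: r1 = 6, r2 = -1, r3 = 9
step 6: r1 = 6, r2 = 1, r3 = 9
step 7: r1 = 6, r2 = 1, r3 = 8
step 8: r1 = 14, r2 = 1, r3 = 8
This matches the transcript at every step.

no error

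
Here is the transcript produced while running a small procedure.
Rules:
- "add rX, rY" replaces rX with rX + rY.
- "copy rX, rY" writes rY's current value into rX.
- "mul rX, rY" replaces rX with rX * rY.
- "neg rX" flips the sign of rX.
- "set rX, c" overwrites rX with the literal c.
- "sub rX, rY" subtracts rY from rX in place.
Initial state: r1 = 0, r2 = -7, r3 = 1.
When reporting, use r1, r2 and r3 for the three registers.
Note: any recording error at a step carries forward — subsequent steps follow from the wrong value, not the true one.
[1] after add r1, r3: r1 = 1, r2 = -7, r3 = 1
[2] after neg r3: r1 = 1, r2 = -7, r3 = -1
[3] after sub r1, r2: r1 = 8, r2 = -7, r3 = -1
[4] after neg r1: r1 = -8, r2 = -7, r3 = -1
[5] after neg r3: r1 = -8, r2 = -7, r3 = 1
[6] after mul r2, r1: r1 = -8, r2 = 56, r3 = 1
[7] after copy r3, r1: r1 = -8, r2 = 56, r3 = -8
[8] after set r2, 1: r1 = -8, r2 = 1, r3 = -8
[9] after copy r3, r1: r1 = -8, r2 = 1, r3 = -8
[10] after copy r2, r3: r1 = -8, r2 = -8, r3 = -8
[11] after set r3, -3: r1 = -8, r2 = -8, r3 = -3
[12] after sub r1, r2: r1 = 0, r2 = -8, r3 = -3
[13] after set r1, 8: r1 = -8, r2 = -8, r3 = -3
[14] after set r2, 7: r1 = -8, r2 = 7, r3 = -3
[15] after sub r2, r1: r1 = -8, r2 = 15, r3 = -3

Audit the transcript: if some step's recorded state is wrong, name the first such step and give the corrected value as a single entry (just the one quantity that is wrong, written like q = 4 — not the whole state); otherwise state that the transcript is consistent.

1. r1 = 0 + 1 = 1 (confirmed correct)
2. r3 = -(1) = -1 (same as recorded)
3. r1 = 1 - -7 = 8 (in agreement)
4. r1 = -(8) = -8 (matches)
5. r3 = -(-1) = 1 (confirmed correct)
6. r2 = -7 * -8 = 56 (no discrepancy)
7. r3 = -8 (agrees with the transcript)
8. r2 = 1 (confirmed correct)
9. r3 = -8 (in agreement)
10. r2 = -8 (confirmed correct)
11. r3 = -3 (in agreement)
12. r1 = -8 - -8 = 0 (confirmed correct)
13. r1 = 8 (the transcript disagrees here)
The earliest wrong entry is at step 13: it should read r1 = 8.

step 13, r1 = 8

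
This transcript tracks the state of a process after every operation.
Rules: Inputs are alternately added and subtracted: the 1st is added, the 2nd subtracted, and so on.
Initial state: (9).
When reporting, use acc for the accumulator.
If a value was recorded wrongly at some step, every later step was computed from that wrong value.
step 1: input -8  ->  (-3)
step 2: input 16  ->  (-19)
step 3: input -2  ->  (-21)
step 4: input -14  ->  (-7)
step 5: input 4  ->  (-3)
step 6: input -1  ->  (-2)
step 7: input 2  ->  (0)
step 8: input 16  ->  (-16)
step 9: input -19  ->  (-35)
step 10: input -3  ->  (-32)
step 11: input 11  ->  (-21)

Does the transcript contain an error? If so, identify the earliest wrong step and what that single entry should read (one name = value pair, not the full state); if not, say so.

Step 1: acc = 9 + -8 = 1 — not what was recorded.
So the first discrepancy is step 1, where the right value is acc = 1.

step 1, acc = 1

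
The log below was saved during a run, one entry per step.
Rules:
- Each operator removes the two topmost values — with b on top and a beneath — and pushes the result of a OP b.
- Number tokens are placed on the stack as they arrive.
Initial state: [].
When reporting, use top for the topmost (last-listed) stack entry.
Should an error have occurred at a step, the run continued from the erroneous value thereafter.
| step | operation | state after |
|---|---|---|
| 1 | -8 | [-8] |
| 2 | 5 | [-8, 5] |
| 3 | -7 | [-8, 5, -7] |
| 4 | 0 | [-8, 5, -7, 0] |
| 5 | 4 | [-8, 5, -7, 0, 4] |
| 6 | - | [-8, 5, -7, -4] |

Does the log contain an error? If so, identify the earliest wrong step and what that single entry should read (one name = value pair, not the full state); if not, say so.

no error

1. push -8: top = -8 (agrees with the log)
2. push 5: top = 5 (in agreement)
3. push -7: top = -7 (confirmed correct)
4. push 0: top = 0 (verified)
5. push 4: top = 4 (consistent with the log)
6. 0 - 4 = -4 (confirmed correct)
All entries verified; no error found.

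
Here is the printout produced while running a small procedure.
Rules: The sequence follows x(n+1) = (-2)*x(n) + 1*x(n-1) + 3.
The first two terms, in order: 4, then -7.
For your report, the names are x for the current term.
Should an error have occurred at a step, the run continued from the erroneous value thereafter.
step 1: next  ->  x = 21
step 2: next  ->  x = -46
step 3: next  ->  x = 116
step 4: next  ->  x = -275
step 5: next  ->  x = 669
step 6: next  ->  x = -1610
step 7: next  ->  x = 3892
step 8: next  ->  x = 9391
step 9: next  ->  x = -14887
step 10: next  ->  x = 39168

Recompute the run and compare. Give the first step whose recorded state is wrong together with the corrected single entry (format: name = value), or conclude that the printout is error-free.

Step 1: x = -2*(-7) + (1)*(4) + (3) = 21 — agrees with the printout.
Step 2: x = -2*(21) + (1)*(-7) + (3) = -46 — in agreement.
Step 3: x = -2*(-46) + (1)*(21) + (3) = 116 — matches.
Step 4: x = -2*(116) + (1)*(-46) + (3) = -275 — matches.
Step 5: x = -2*(-275) + (1)*(116) + (3) = 669 — same as recorded.
Step 6: x = -2*(669) + (1)*(-275) + (3) = -1610 — consistent with the printout.
Step 7: x = -2*(-1610) + (1)*(669) + (3) = 3892 — exactly as logged.
Step 8: x = -2*(3892) + (1)*(-1610) + (3) = -9391 — this is not what the printout shows.
So the first discrepancy is step 8, where the right value is x = -9391.

step 8, x = -9391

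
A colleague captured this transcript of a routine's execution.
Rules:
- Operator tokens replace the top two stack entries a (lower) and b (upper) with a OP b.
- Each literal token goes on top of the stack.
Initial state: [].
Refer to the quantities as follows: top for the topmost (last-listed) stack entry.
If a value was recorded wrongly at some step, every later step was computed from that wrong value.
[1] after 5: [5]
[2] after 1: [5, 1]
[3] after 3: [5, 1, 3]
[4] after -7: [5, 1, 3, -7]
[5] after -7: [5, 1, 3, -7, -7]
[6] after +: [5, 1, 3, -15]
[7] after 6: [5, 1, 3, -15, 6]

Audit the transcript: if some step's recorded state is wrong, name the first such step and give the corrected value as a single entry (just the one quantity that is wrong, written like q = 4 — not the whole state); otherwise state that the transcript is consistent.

step 6, top = -14

Step 1: push 5: top = 5 — exactly as logged.
Step 2: push 1: top = 1 — checks out.
Step 3: push 3: top = 3 — exactly as logged.
Step 4: push -7: top = -7 — no discrepancy.
Step 5: push -7: top = -7 — exactly as logged.
Step 6: -7 + -7 = -14 — the transcript has a different value.
Conclusion: step 6 carries the first error; the entry should be top = -14.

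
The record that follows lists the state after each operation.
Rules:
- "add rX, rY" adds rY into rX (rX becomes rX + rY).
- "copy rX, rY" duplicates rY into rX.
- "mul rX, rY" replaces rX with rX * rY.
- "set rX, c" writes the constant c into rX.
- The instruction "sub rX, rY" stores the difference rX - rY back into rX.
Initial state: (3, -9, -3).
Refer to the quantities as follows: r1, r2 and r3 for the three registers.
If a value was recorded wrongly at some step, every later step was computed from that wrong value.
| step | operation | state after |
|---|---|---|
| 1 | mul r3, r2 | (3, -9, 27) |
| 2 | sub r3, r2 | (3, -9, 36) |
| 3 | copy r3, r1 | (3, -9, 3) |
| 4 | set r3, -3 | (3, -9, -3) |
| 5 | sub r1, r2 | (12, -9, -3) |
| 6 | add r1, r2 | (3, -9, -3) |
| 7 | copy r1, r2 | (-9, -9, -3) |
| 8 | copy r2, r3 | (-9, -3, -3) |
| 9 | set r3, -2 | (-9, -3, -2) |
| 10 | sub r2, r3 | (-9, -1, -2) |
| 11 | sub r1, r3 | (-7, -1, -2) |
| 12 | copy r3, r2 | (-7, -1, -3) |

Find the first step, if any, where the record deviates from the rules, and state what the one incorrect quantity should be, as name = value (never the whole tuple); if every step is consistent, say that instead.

1. r3 = -3 * -9 = 27 (agrees with the record)
2. r3 = 27 - -9 = 36 (agrees with the record)
3. r3 = 3 (no discrepancy)
4. r3 = -3 (matches)
5. r1 = 3 - -9 = 12 (exactly as logged)
6. r1 = 12 + -9 = 3 (same as recorded)
7. r1 = -9 (no discrepancy)
8. r2 = -3 (no discrepancy)
9. r3 = -2 (checks out)
10. r2 = -3 - -2 = -1 (verified)
11. r1 = -9 - -2 = -7 (in agreement)
12. r3 = -1 (the entry is off here)
First deviation found at step 12; the corrected entry is r3 = -1.

step 12, r3 = -1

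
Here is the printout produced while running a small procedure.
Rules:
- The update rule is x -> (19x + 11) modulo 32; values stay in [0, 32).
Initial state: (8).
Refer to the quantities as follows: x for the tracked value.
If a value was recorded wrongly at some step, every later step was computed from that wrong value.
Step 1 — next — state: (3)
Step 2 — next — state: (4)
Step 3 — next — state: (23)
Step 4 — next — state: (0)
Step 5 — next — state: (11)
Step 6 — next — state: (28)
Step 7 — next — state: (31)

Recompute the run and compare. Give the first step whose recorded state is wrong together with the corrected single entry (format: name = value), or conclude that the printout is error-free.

1. x = (19*8 + 11) mod 32 = 3 (same as recorded)
2. x = (19*3 + 11) mod 32 = 4 (same as recorded)
3. x = (19*4 + 11) mod 32 = 23 (verified)
4. x = (19*23 + 11) mod 32 = 0 (same as recorded)
5. x = (19*0 + 11) mod 32 = 11 (no discrepancy)
6. x = (19*11 + 11) mod 32 = 28 (checks out)
7. x = (19*28 + 11) mod 32 = 31 (matches)
The recomputation confirms every line.

no error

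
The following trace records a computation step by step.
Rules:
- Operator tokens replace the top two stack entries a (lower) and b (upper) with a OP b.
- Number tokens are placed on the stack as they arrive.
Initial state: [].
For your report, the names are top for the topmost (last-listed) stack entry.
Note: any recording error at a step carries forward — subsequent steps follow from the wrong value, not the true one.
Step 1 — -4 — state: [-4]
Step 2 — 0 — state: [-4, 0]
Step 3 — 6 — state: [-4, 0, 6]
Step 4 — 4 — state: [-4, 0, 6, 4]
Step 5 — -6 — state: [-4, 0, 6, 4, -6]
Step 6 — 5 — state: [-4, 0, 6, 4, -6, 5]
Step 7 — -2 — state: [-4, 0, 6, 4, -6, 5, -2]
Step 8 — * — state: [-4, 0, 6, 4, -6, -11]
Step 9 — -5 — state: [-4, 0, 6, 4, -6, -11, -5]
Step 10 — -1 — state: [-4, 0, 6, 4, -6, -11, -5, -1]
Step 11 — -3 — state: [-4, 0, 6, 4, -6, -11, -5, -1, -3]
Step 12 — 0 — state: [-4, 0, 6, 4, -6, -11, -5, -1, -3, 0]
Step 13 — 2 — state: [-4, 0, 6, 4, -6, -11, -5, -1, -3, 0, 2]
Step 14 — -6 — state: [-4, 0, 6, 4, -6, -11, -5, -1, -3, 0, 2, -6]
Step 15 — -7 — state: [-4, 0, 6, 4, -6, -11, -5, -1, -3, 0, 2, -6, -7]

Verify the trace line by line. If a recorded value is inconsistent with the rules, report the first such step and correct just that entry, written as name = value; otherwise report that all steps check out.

step 8, top = -10

Step 1: push -4: top = -4 — no discrepancy.
Step 2: push 0: top = 0 — agrees with the trace.
Step 3: push 6: top = 6 — verified.
Step 4: push 4: top = 4 — in agreement.
Step 5: push -6: top = -6 — agrees with the trace.
Step 6: push 5: top = 5 — no discrepancy.
Step 7: push -2: top = -2 — no discrepancy.
Step 8: 5 * -2 = -10 — not what was recorded.
First deviation found at step 8; the corrected entry is top = -10.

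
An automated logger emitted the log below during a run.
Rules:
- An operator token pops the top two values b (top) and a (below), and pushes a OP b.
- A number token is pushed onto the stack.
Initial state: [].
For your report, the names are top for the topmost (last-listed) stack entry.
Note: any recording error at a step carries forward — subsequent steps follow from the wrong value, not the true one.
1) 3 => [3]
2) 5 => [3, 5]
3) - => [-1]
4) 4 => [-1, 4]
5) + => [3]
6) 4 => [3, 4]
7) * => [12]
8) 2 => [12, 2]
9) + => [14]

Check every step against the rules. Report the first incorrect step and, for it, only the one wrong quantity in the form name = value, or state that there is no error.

step 1: push 3: top = 3 -> confirmed correct
step 2: push 5: top = 5 -> same as recorded
step 3: 3 - 5 = -2 -> not what was recorded
First deviation found at step 3; the corrected entry is top = -2.

step 3, top = -2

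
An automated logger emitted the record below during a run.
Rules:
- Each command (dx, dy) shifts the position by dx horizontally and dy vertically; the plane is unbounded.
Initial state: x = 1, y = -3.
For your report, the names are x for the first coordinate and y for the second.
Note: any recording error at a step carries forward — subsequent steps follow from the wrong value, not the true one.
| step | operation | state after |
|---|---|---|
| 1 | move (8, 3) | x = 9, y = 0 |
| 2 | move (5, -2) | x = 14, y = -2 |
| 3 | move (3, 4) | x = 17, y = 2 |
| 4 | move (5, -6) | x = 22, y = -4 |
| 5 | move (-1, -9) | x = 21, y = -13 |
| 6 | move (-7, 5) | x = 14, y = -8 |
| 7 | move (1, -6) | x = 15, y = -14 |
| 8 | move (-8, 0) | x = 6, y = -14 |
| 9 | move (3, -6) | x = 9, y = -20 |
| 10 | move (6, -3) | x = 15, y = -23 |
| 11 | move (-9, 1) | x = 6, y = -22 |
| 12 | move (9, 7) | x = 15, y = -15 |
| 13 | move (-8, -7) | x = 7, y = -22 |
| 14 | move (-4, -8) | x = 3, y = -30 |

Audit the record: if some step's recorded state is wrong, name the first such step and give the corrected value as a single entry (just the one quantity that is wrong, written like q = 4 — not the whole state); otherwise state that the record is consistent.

step 8, x = 7

Recomputing the run from the initial state:
step 1: x = 9, y = 0
step 2: x = 14, y = -2
step 3: x = 17, y = 2
step 4: x = 22, y = -4
step 5: x = 21, y = -13
step 6: x = 14, y = -8
step 7: x = 15, y = -14
step 8: x = 7, y = -14
step 9: x = 10, y = -20
step 10: x = 16, y = -23
step 11: x = 7, y = -22
step 12: x = 16, y = -15
step 13: x = 8, y = -22
step 14: x = 4, y = -30
The first disagreement with the record is at step 8, where the value should be x = 7.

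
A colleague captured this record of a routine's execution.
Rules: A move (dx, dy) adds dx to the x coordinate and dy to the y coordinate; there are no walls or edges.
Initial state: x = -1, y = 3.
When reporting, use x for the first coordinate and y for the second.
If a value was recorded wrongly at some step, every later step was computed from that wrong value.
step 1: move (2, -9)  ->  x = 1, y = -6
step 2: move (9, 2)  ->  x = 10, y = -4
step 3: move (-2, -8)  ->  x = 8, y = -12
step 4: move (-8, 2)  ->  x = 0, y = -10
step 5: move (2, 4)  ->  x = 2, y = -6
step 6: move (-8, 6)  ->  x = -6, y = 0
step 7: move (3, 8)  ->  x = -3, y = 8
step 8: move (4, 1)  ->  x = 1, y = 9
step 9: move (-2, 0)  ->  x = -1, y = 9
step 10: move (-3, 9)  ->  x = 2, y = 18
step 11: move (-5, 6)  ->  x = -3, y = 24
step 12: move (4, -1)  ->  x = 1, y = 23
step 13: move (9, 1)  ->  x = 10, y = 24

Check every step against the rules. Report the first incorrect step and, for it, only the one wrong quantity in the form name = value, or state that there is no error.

step 10, x = -4

Step 1: x = -1 + (2) = 1, y = 3 + (-9) = -6 — matches.
Step 2: x = 1 + (9) = 10, y = -6 + (2) = -4 — exactly as logged.
Step 3: x = 10 + (-2) = 8, y = -4 + (-8) = -12 — verified.
Step 4: x = 8 + (-8) = 0, y = -12 + (2) = -10 — agrees with the record.
Step 5: x = 0 + (2) = 2, y = -10 + (4) = -6 — exactly as logged.
Step 6: x = 2 + (-8) = -6, y = -6 + (6) = 0 — exactly as logged.
Step 7: x = -6 + (3) = -3, y = 0 + (8) = 8 — exactly as logged.
Step 8: x = -3 + (4) = 1, y = 8 + (1) = 9 — verified.
Step 9: x = 1 + (-2) = -1, y = 9 + (0) = 9 — no discrepancy.
Step 10: x = -1 + (-3) = -4, y = 9 + (9) = 18 — this is not what the record shows.
First deviation found at step 10; the corrected entry is x = -4.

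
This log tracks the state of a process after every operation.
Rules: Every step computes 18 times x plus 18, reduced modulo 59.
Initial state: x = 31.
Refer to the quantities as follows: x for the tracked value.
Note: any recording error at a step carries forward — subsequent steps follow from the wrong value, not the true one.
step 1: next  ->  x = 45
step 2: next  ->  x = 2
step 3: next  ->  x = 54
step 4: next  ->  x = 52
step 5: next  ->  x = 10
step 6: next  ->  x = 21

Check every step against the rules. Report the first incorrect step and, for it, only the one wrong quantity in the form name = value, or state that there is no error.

Step 1: x = (18*31 + 18) mod 59 = 45 — same as recorded.
Step 2: x = (18*45 + 18) mod 59 = 2 — consistent with the log.
Step 3: x = (18*2 + 18) mod 59 = 54 — exactly as logged.
Step 4: x = (18*54 + 18) mod 59 = 46 — not what was recorded.
The audit stops at step 4: the recorded entry is wrong and should be x = 46.

step 4, x = 46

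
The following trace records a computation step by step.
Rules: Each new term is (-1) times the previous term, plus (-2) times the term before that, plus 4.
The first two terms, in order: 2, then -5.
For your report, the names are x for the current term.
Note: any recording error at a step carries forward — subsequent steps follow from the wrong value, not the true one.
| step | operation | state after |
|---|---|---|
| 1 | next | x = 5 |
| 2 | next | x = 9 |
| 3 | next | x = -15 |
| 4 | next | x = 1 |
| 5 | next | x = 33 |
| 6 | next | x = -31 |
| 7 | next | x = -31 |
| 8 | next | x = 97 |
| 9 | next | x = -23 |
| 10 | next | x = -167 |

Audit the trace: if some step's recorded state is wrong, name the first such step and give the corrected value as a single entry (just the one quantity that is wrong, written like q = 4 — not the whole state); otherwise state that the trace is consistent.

step 9, x = -31

1. x = -1*(-5) + (-2)*(2) + (4) = 5 (agrees with the trace)
2. x = -1*(5) + (-2)*(-5) + (4) = 9 (no discrepancy)
3. x = -1*(9) + (-2)*(5) + (4) = -15 (verified)
4. x = -1*(-15) + (-2)*(9) + (4) = 1 (matches)
5. x = -1*(1) + (-2)*(-15) + (4) = 33 (same as recorded)
6. x = -1*(33) + (-2)*(1) + (4) = -31 (same as recorded)
7. x = -1*(-31) + (-2)*(33) + (4) = -31 (matches)
8. x = -1*(-31) + (-2)*(-31) + (4) = 97 (agrees with the trace)
9. x = -1*(97) + (-2)*(-31) + (4) = -31 (the entry is off here)
Conclusion: step 9 carries the first error; the entry should be x = -31.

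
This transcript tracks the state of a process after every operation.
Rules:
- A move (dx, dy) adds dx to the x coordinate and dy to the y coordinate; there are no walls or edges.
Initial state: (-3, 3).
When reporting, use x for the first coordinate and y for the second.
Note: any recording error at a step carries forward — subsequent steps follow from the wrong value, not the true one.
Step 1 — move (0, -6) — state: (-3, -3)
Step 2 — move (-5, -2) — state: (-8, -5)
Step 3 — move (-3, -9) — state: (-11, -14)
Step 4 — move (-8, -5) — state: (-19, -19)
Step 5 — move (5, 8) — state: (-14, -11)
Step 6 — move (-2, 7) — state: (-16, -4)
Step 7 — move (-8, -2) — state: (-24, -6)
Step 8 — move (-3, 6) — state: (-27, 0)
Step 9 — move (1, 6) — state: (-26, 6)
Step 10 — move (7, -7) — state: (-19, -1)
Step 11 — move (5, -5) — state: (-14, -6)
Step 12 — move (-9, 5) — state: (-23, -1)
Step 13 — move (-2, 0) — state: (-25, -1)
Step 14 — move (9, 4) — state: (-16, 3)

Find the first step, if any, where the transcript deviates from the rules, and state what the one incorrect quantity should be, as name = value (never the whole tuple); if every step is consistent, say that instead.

step 1: x = -3 + (0) = -3, y = 3 + (-6) = -3 -> consistent with the transcript
step 2: x = -3 + (-5) = -8, y = -3 + (-2) = -5 -> confirmed correct
step 3: x = -8 + (-3) = -11, y = -5 + (-9) = -14 -> matches
step 4: x = -11 + (-8) = -19, y = -14 + (-5) = -19 -> confirmed correct
step 5: x = -19 + (5) = -14, y = -19 + (8) = -11 -> no discrepancy
step 6: x = -14 + (-2) = -16, y = -11 + (7) = -4 -> checks out
step 7: x = -16 + (-8) = -24, y = -4 + (-2) = -6 -> confirmed correct
step 8: x = -24 + (-3) = -27, y = -6 + (6) = 0 -> no discrepancy
step 9: x = -27 + (1) = -26, y = 0 + (6) = 6 -> verified
step 10: x = -26 + (7) = -19, y = 6 + (-7) = -1 -> exactly as logged
step 11: x = -19 + (5) = -14, y = -1 + (-5) = -6 -> no discrepancy
step 12: x = -14 + (-9) = -23, y = -6 + (5) = -1 -> no discrepancy
step 13: x = -23 + (-2) = -25, y = -1 + (0) = -1 -> no discrepancy
step 14: x = -25 + (9) = -16, y = -1 + (4) = 3 -> checks out
All steps check out; nothing to correct.

no error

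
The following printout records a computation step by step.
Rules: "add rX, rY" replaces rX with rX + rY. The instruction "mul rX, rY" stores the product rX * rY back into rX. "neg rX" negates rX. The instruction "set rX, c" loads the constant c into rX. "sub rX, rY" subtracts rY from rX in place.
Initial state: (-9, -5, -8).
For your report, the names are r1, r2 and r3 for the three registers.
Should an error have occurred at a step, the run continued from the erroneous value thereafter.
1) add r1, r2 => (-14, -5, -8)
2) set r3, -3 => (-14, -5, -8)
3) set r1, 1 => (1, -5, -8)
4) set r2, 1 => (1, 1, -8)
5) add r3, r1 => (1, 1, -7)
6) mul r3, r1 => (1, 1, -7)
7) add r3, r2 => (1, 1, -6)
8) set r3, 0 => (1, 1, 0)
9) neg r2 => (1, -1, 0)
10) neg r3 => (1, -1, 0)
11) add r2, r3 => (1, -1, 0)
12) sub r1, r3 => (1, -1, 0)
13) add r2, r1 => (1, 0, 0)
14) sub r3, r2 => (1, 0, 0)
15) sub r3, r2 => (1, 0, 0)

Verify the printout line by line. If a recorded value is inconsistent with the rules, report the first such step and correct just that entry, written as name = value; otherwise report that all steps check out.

Recomputing the run from the initial state:
step 1: r1 = -14, r2 = -5, r3 = -8
step 2: r1 = -14, r2 = -5, r3 = -3
step 3: r1 = 1, r2 = -5, r3 = -3
step 4: r1 = 1, r2 = 1, r3 = -3
step 5: r1 = 1, r2 = 1, r3 = -2
step 6: r1 = 1, r2 = 1, r3 = -2
step 7: r1 = 1, r2 = 1, r3 = -1
step 8: r1 = 1, r2 = 1, r3 = 0
step 9: r1 = 1, r2 = -1, r3 = 0
step 10: r1 = 1, r2 = -1, r3 = 0
step 11: r1 = 1, r2 = -1, r3 = 0
step 12: r1 = 1, r2 = -1, r3 = 0
step 13: r1 = 1, r2 = 0, r3 = 0
step 14: r1 = 1, r2 = 0, r3 = 0
step 15: r1 = 1, r2 = 0, r3 = 0
The first disagreement with the printout is at step 2, where the value should be r3 = -3.

step 2, r3 = -3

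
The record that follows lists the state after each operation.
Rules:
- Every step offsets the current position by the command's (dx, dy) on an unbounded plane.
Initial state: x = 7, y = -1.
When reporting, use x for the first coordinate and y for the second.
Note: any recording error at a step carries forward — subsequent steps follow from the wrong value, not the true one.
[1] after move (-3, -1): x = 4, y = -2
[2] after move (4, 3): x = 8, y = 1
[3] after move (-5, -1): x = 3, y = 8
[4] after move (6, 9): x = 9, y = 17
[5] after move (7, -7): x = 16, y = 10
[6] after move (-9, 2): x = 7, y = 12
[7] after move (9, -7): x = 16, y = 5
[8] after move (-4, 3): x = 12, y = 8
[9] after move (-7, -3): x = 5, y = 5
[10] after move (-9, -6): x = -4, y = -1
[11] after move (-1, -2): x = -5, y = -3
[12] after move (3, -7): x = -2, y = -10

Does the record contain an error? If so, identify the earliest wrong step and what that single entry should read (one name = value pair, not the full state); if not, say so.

Recomputing the run from the initial state:
step 1: x = 4, y = -2
step 2: x = 8, y = 1
step 3: x = 3, y = 0
step 4: x = 9, y = 9
step 5: x = 16, y = 2
step 6: x = 7, y = 4
step 7: x = 16, y = -3
step 8: x = 12, y = 0
step 9: x = 5, y = -3
step 10: x = -4, y = -9
step 11: x = -5, y = -11
step 12: x = -2, y = -18
The first disagreement with the record is at step 3, where the value should be y = 0.

step 3, y = 0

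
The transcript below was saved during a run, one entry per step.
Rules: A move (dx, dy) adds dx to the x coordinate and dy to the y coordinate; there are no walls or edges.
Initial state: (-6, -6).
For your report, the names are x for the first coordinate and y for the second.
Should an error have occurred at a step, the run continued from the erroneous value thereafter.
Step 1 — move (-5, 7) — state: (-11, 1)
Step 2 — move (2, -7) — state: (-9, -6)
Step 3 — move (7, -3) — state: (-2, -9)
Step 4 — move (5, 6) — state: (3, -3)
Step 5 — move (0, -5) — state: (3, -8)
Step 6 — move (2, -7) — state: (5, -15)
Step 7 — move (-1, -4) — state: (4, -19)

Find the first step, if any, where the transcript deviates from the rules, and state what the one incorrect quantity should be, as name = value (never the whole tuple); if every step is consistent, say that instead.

step 1: x = -6 + (-5) = -11, y = -6 + (7) = 1 -> checks out
step 2: x = -11 + (2) = -9, y = 1 + (-7) = -6 -> consistent with the transcript
step 3: x = -9 + (7) = -2, y = -6 + (-3) = -9 -> agrees with the transcript
step 4: x = -2 + (5) = 3, y = -9 + (6) = -3 -> no discrepancy
step 5: x = 3 + (0) = 3, y = -3 + (-5) = -8 -> confirmed correct
step 6: x = 3 + (2) = 5, y = -8 + (-7) = -15 -> checks out
step 7: x = 5 + (-1) = 4, y = -15 + (-4) = -19 -> matches
Nothing is out of place; the run is error-free.

no error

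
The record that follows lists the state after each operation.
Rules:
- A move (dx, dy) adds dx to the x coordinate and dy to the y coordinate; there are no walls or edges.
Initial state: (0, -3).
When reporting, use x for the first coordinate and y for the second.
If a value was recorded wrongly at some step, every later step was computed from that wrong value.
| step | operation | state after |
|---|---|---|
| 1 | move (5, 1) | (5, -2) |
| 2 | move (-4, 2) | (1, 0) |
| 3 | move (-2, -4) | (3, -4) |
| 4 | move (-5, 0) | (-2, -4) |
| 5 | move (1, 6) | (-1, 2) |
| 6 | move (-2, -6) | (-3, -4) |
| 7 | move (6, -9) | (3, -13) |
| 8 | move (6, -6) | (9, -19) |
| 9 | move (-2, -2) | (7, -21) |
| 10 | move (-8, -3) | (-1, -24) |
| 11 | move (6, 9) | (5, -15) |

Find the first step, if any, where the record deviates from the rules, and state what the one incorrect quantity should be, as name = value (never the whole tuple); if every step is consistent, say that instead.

step 1: x = 0 + (5) = 5, y = -3 + (1) = -2 -> agrees with the record
step 2: x = 5 + (-4) = 1, y = -2 + (2) = 0 -> in agreement
step 3: x = 1 + (-2) = -1, y = 0 + (-4) = -4 -> the recorded entry deviates here
First incorrect step: 3; the correct value is x = -1.

step 3, x = -1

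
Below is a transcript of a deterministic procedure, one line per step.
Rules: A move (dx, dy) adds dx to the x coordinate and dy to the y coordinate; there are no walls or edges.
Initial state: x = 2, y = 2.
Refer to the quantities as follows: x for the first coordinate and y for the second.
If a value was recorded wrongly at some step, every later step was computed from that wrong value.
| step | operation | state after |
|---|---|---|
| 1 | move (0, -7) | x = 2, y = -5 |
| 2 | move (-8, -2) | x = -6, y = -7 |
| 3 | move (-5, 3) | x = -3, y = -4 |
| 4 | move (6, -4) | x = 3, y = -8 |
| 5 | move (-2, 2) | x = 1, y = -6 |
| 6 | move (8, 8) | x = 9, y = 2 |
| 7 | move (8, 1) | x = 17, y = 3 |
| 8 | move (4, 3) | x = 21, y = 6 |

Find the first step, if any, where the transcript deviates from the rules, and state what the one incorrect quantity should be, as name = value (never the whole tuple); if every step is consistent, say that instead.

step 3, x = -11

Step 1: x = 2 + (0) = 2, y = 2 + (-7) = -5 — confirmed correct.
Step 2: x = 2 + (-8) = -6, y = -5 + (-2) = -7 — in agreement.
Step 3: x = -6 + (-5) = -11, y = -7 + (3) = -4 — the entry is off here.
Conclusion: step 3 carries the first error; the entry should be x = -11.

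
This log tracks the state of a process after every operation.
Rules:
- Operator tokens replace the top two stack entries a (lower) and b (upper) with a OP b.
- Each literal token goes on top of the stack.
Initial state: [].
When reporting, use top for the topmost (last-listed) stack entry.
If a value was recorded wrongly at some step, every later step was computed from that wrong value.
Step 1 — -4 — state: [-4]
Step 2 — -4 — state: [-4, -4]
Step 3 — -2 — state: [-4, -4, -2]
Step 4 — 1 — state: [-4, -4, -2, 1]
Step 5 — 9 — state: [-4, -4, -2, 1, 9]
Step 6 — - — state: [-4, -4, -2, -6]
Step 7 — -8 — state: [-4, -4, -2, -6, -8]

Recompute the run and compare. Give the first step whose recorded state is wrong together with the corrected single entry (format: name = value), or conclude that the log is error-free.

step 6, top = -8

1. push -4: top = -4 (confirmed correct)
2. push -4: top = -4 (verified)
3. push -2: top = -2 (agrees with the log)
4. push 1: top = 1 (checks out)
5. push 9: top = 9 (no discrepancy)
6. 1 - 9 = -8 (first mismatch against the log)
Conclusion: step 6 carries the first error; the entry should be top = -8.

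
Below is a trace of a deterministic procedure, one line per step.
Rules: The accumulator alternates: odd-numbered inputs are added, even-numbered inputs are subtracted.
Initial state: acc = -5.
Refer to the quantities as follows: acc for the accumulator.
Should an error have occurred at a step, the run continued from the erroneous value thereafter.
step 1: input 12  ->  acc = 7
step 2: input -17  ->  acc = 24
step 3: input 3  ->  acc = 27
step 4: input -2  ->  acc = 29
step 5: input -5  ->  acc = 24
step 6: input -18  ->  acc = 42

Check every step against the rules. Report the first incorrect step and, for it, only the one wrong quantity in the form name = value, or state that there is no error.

step 1: acc = -5 + 12 = 7 -> verified
step 2: acc = 7 - -17 = 24 -> agrees with the trace
step 3: acc = 24 + 3 = 27 -> confirmed correct
step 4: acc = 27 - -2 = 29 -> same as recorded
step 5: acc = 29 + -5 = 24 -> confirmed correct
step 6: acc = 24 - -18 = 42 -> confirmed correct
Each recorded entry agrees with the recomputation.

no error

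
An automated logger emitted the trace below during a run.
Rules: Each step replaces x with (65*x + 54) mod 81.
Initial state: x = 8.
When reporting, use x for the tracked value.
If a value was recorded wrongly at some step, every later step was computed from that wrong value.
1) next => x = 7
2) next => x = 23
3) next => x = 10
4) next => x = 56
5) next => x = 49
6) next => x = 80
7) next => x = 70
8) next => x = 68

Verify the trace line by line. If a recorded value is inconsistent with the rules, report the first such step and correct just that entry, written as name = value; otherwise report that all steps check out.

no error

Step 1: x = (65*8 + 54) mod 81 = 7 — exactly as logged.
Step 2: x = (65*7 + 54) mod 81 = 23 — in agreement.
Step 3: x = (65*23 + 54) mod 81 = 10 — same as recorded.
Step 4: x = (65*10 + 54) mod 81 = 56 — agrees with the trace.
Step 5: x = (65*56 + 54) mod 81 = 49 — checks out.
Step 6: x = (65*49 + 54) mod 81 = 80 — consistent with the trace.
Step 7: x = (65*80 + 54) mod 81 = 70 — confirmed correct.
Step 8: x = (65*70 + 54) mod 81 = 68 — consistent with the trace.
Each recorded entry agrees with the recomputation.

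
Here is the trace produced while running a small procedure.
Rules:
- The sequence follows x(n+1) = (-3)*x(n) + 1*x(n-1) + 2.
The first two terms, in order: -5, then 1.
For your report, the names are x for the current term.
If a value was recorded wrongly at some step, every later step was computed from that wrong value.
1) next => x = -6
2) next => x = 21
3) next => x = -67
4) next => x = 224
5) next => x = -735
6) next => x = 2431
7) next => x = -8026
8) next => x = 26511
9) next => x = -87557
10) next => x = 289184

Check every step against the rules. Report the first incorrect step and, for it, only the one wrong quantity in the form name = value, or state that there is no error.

step 5, x = -737

Recomputing the run from the initial state:
step 1: x = -6
step 2: x = 21
step 3: x = -67
step 4: x = 224
step 5: x = -737
step 6: x = 2437
step 7: x = -8046
step 8: x = 26577
step 9: x = -87775
step 10: x = 289904
The first disagreement with the trace is at step 5, where the value should be x = -737.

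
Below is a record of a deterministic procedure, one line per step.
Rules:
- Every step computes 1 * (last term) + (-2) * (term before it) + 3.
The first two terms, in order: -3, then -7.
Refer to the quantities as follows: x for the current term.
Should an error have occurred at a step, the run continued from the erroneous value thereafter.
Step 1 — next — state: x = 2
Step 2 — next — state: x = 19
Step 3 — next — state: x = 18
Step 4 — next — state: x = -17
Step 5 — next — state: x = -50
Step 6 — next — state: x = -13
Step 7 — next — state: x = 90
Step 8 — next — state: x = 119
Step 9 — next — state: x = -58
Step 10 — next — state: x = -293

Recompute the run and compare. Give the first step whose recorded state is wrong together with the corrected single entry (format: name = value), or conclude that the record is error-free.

Recomputing the run from the initial state:
step 1: x = 2
step 2: x = 19
step 3: x = 18
step 4: x = -17
step 5: x = -50
step 6: x = -13
step 7: x = 90
step 8: x = 119
step 9: x = -58
step 10: x = -293
This matches the record at every step.

no error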